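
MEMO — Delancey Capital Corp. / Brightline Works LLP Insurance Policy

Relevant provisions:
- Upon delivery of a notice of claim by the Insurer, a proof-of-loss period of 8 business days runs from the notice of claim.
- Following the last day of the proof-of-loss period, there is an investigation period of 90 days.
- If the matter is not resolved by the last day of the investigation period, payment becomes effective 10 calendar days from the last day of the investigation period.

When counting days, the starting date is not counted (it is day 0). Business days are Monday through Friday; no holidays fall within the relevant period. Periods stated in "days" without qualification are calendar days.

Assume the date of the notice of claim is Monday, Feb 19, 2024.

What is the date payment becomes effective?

From Monday, Feb 19, 2024, 8 business days (Feb 20, Feb 21, Feb 22, Feb 23, Feb 26, Feb 27, Feb 28, Feb 29, skipping weekends) brings us to Thursday, Feb 29, 2024, which is the last day of the proof-of-loss period.
The last day of the investigation period: 90 calendar days after Feb 29, 2024 is May 29, 2024.
The date payment becomes effective: May 29, 2024 + 10 days = Jun 8, 2024.

Jun 8, 2024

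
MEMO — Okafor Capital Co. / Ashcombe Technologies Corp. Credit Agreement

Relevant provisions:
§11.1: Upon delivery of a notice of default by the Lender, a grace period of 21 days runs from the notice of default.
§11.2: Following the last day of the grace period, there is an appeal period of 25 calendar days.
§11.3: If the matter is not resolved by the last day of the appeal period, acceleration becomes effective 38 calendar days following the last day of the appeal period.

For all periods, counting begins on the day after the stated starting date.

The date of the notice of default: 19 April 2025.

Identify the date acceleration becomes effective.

12 July 2025

Adding 21 calendar days to 19 April 2025 gives 10 May 2025, which is the last day of the grace period.
The last day of the appeal period: 25 calendar days after 10 May 2025 is 4 June 2025.
The date acceleration becomes effective: 38 calendar days after 4 June 2025 is 12 July 2025.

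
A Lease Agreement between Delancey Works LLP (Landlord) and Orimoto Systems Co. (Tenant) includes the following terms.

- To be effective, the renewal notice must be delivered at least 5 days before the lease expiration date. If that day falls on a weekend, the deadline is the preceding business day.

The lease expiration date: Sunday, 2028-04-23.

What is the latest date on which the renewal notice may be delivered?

2028-04-18

Counting back 5 calendar days from 2028-04-23 gives 2028-04-18. That is a Tuesday, so no adjustment is needed.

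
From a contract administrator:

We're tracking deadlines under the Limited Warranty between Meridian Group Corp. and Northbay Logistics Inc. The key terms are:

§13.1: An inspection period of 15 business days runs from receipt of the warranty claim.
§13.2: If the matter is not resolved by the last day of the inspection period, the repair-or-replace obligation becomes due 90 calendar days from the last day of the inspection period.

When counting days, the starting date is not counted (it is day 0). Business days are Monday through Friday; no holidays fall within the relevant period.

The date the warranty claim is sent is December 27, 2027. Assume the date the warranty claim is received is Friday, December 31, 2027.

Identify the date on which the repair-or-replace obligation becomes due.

From Friday, December 31, 2027, 15 business days (Jan 3, Jan 4, Jan 5, Jan 6, …, Jan 19, Jan 20, Jan 21, skipping weekends) brings us to Friday, January 21, 2028, which is the last day of the inspection period.
Adding 90 calendar days to January 21, 2028 gives April 20, 2028, which is the date on which the repair-or-replace obligation becomes due.

April 20, 2028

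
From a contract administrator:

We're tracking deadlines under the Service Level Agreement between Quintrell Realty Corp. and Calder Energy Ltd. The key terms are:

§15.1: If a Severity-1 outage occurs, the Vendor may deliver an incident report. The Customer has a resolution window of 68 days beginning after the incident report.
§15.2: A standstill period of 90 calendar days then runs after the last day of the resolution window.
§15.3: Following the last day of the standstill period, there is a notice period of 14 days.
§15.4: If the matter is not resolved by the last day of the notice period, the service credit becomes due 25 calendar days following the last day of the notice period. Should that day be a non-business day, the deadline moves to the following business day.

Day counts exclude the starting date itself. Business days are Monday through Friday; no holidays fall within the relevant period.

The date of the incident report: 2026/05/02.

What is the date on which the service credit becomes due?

2026/11/16

The last day of the resolution window: 68 calendar days after 2026/05/02 is 2026/07/09.
The last day of the standstill period: 2026/07/09 + 90 days = 2026/10/07.
The last day of the notice period: 2026/10/07 + 14 days = 2026/10/21.
The date on which the service credit becomes due: 2026/10/21 + 25 days = 2026/11/15. That falls on a Sunday, so it rolls to the next business day, Monday, 2026/11/16.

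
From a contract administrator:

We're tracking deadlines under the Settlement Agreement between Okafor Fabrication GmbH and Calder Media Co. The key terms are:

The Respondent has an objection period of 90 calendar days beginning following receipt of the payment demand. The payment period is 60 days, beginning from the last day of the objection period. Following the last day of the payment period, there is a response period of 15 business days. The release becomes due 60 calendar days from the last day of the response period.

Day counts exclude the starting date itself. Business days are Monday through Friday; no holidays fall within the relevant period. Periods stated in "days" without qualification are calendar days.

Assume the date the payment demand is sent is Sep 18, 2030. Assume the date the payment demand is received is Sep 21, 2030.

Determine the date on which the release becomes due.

The last day of the objection period: 90 calendar days after Sep 21, 2030 is Dec 20, 2030.
Adding 60 calendar days to Dec 20, 2030 gives Feb 18, 2031, which is the last day of the payment period.
The last day of the response period: counting 15 business days from Tuesday, Feb 18, 2031 (Feb 19, Feb 20, Feb 21, Feb 24, …, Mar 7, Mar 10, Mar 11, skipping weekends) reaches Tuesday, Mar 11, 2031.
The date on which the release becomes due: 60 calendar days after Mar 11, 2031 is May 10, 2031.

May 10, 2031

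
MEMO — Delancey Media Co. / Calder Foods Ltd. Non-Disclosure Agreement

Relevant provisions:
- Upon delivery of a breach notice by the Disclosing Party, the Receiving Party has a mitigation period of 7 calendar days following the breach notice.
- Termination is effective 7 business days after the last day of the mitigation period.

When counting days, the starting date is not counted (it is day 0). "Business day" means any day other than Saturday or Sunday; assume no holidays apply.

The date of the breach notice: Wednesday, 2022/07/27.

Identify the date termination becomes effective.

2022/08/12

Adding 7 calendar days to 2022/07/27 gives 2022/08/03, which is the last day of the mitigation period.
The date termination becomes effective: 7 business days after Wednesday, 2022/08/03, skipping weekends — Aug 4, Aug 5, Aug 8, Aug 9, Aug 10, Aug 11, Aug 12 — lands on Friday, 2022/08/12.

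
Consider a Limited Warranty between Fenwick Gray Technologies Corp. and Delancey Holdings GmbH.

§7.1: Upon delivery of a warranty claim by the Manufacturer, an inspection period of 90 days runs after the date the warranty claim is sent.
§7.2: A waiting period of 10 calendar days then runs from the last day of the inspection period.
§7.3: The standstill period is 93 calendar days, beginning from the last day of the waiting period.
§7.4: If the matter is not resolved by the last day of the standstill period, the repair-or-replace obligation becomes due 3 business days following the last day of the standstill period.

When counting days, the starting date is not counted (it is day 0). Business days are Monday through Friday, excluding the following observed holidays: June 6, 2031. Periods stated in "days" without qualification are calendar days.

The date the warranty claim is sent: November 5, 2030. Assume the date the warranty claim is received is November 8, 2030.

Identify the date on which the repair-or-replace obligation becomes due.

The last day of the inspection period: 90 calendar days after November 5, 2030 is February 3, 2031.
The last day of the waiting period: February 3, 2031 + 10 days = February 13, 2031.
The last day of the standstill period: February 13, 2031 + 93 days = May 17, 2031.
From Saturday, May 17, 2031, 3 business days (May 19, May 20, May 21, skipping weekends) brings us to Wednesday, May 21, 2031, which is the date on which the repair-or-replace obligation becomes due.

May 21, 2031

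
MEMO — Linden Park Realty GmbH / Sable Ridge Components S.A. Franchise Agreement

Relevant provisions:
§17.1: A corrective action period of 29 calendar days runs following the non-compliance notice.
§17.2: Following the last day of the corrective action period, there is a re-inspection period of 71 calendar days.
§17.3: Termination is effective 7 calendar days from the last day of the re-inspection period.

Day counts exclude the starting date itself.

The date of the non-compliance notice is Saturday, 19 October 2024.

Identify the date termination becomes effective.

3 February 2025

The last day of the corrective action period: 29 calendar days after 19 October 2024 is 17 November 2024.
The last day of the re-inspection period: 17 November 2024 + 71 days = 27 January 2025.
The date termination becomes effective: 7 calendar days after 27 January 2025 is 3 February 2025.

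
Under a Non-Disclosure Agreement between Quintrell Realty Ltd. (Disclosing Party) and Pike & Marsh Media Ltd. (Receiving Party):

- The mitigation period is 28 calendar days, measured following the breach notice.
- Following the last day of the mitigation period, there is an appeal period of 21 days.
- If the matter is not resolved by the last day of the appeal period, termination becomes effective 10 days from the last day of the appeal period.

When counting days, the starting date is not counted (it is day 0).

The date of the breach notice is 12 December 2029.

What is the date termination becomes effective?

9 February 2030

The last day of the mitigation period: 12 December 2029 + 28 days = 9 January 2030.
The last day of the appeal period: 21 calendar days after 9 January 2030 is 30 January 2030.
Adding 10 calendar days to 30 January 2030 gives 9 February 2030, which is the date termination becomes effective.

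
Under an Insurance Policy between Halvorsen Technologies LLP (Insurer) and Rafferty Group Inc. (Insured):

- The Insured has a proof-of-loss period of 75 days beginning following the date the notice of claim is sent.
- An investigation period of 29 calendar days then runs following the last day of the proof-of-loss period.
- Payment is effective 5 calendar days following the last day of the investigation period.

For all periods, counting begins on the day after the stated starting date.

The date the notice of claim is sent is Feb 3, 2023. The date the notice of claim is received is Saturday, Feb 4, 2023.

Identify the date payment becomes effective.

May 23, 2023

The last day of the proof-of-loss period: 75 calendar days after Feb 3, 2023 is Apr 19, 2023.
The last day of the investigation period: 29 calendar days after Apr 19, 2023 is May 18, 2023.
The date payment becomes effective: 5 calendar days after May 18, 2023 is May 23, 2023.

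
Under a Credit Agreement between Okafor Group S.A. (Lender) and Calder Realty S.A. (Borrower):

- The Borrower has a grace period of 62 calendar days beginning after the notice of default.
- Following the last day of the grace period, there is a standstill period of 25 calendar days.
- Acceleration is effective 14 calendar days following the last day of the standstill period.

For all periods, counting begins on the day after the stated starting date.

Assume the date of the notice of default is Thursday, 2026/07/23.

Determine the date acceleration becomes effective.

The last day of the grace period: 62 calendar days after 2026/07/23 is 2026/09/23.
The last day of the standstill period: 25 calendar days after 2026/09/23 is 2026/10/18.
The date acceleration becomes effective: 14 calendar days after 2026/10/18 is 2026/11/01.

2026/11/01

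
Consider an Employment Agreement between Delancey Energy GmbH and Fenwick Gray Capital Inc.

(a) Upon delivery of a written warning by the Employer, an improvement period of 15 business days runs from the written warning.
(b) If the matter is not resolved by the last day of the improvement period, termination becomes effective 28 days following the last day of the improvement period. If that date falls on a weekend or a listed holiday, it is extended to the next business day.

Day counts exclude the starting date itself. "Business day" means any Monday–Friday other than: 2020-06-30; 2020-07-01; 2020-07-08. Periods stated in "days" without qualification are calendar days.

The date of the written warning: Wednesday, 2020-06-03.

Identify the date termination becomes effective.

2020-07-22

From Wednesday, 2020-06-03, 15 business days (Jun 4, Jun 5, Jun 8, Jun 9, …, Jun 22, Jun 23, Jun 24, skipping weekends) brings us to Wednesday, 2020-06-24, which is the last day of the improvement period.
The date termination becomes effective: 28 calendar days after 2020-06-24 is 2020-07-22. 2020-07-22 is a Wednesday and is not a listed holiday, so no roll-forward applies.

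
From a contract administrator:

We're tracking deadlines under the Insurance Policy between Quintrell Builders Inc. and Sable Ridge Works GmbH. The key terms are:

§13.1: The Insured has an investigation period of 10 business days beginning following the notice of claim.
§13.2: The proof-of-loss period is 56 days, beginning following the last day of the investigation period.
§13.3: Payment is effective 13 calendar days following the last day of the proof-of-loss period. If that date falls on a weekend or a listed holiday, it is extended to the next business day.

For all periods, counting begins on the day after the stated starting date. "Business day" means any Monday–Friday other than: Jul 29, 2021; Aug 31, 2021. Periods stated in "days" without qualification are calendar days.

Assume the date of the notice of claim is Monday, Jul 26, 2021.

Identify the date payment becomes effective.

Oct 18, 2021

The last day of the investigation period: counting 10 business days from Monday, Jul 26, 2021 (Jul 27, Jul 28, Jul 30, Aug 2, Aug 3, Aug 4, Aug 5, Aug 6, Aug 9, Aug 10, skipping weekends and the listed holiday on Jul 29) reaches Tuesday, Aug 10, 2021.
The last day of the proof-of-loss period: 56 calendar days after Aug 10, 2021 is Oct 5, 2021.
Adding 13 calendar days to Oct 5, 2021 gives Oct 18, 2021, which is the date payment becomes effective. Oct 18, 2021 is a Monday and is not a listed holiday, so no roll-forward applies.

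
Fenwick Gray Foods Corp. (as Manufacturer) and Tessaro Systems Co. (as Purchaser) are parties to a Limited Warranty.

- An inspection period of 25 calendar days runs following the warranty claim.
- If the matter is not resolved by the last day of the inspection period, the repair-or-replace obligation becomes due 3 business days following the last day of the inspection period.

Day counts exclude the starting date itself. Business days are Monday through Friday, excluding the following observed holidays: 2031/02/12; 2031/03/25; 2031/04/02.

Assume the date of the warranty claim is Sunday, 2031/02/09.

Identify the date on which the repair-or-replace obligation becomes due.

2031/03/11

Adding 25 calendar days to 2031/02/09 gives 2031/03/06, which is the last day of the inspection period.
From Thursday, 2031/03/06, 3 business days (Mar 7, Mar 10, Mar 11, skipping weekends) brings us to Tuesday, 2031/03/11, which is the date on which the repair-or-replace obligation becomes due.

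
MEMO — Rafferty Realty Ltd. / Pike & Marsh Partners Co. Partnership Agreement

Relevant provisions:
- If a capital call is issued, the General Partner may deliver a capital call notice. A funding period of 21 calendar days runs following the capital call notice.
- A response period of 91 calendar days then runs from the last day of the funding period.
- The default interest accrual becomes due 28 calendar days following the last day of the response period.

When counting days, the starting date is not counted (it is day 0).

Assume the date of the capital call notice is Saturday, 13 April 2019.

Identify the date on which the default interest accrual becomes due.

The last day of the funding period: 13 April 2019 + 21 days = 4 May 2019.
The last day of the response period: 91 calendar days after 4 May 2019 is 3 August 2019.
The date on which the default interest accrual becomes due: 28 calendar days after 3 August 2019 is 31 August 2019.

31 August 2019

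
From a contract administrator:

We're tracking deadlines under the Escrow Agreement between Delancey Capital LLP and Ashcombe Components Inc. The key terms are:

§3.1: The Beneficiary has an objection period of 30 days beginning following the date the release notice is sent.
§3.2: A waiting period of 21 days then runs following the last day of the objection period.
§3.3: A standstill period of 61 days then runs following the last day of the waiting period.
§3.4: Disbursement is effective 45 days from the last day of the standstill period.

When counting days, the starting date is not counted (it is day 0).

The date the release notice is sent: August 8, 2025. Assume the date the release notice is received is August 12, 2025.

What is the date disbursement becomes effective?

Adding 30 calendar days to August 8, 2025 gives September 7, 2025, which is the last day of the objection period.
Adding 21 calendar days to September 7, 2025 gives September 28, 2025, which is the last day of the waiting period.
The last day of the standstill period: September 28, 2025 + 61 days = November 28, 2025.
The date disbursement becomes effective: 45 calendar days after November 28, 2025 is January 12, 2026.

January 12, 2026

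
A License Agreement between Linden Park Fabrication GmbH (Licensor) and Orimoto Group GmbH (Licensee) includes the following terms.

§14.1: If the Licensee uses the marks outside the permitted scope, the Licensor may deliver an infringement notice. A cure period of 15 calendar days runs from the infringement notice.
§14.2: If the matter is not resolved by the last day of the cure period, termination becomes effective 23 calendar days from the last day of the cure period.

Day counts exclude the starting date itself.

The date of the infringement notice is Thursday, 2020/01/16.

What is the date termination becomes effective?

2020/02/23

Adding 15 calendar days to 2020/01/16 gives 2020/01/31, which is the last day of the cure period.
Adding 23 calendar days to 2020/01/31 gives 2020/02/23, which is the date termination becomes effective.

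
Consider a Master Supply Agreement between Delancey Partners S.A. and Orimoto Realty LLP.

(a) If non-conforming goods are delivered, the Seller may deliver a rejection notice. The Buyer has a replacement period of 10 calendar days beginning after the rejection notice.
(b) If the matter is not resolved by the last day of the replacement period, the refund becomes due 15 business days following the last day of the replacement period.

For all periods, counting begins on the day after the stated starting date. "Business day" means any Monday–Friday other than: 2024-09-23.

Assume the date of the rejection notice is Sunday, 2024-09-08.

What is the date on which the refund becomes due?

Adding 10 calendar days to 2024-09-08 gives 2024-09-18, which is the last day of the replacement period.
The date on which the refund becomes due: counting 15 business days from Wednesday, 2024-09-18 (Sep 19, Sep 20, Sep 24, Sep 25, …, Oct 8, Oct 9, Oct 10, skipping weekends and the listed holiday on Sep 23) reaches Thursday, 2024-10-10.

2024-10-10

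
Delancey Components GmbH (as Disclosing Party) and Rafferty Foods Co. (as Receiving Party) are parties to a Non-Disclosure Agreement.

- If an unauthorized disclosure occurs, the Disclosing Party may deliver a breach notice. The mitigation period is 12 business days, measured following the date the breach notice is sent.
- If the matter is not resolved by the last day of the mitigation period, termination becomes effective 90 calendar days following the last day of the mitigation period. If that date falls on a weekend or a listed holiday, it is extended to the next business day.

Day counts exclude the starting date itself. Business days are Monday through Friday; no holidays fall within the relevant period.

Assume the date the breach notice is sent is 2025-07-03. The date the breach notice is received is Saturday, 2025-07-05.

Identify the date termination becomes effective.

The last day of the mitigation period: counting 12 business days from Thursday, 2025-07-03 (Jul 4, Jul 7, Jul 8, Jul 9, …, Jul 17, Jul 18, Jul 21, skipping weekends) reaches Monday, 2025-07-21.
Adding 90 calendar days to 2025-07-21 gives 2025-10-19, which is the date termination becomes effective. That falls on a Sunday, so it rolls to the next business day, Monday, 2025-10-20.

2025-10-20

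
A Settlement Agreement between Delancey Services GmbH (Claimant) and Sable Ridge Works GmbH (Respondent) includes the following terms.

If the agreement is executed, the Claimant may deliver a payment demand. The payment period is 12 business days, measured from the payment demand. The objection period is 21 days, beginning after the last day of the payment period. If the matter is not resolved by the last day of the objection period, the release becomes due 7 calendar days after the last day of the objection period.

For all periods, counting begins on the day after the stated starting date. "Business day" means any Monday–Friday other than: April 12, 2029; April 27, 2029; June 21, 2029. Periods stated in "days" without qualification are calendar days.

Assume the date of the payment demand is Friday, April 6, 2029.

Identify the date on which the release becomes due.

May 23, 2029

The last day of the payment period: 12 business days after Friday, April 6, 2029, skipping weekends and the listed holiday on Apr 12 — Apr 9, Apr 10, Apr 11, Apr 13, …, Apr 23, Apr 24, Apr 25 — lands on Wednesday, April 25, 2029.
The last day of the objection period: April 25, 2029 + 21 days = May 16, 2029.
Adding 7 calendar days to May 16, 2029 gives May 23, 2029, which is the date on which the release becomes due.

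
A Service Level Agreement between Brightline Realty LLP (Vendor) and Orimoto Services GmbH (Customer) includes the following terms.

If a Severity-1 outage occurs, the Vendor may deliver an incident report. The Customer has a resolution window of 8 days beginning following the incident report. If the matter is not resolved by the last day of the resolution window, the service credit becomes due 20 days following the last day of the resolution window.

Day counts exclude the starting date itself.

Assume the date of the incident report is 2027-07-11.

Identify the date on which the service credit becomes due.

2027-08-08

The last day of the resolution window: 2027-07-11 + 8 days = 2027-07-19.
Adding 20 calendar days to 2027-07-19 gives 2027-08-08, which is the date on which the service credit becomes due.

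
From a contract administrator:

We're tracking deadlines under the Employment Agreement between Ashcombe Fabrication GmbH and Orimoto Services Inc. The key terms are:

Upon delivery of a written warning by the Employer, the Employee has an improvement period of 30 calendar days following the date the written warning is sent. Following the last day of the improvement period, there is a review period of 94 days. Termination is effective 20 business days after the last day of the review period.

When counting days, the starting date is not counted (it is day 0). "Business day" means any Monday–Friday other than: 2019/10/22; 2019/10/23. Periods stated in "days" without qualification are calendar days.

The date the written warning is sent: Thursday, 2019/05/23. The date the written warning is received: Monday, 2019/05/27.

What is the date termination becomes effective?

Adding 30 calendar days to 2019/05/23 gives 2019/06/22, which is the last day of the improvement period.
The last day of the review period: 2019/06/22 + 94 days = 2019/09/24.
From Tuesday, 2019/09/24, 20 business days (Sep 25, Sep 26, Sep 27, Sep 30, …, Oct 18, Oct 21, Oct 24, skipping weekends and the listed holidays on Oct 22, Oct 23) brings us to Thursday, 2019/10/24, which is the date termination becomes effective.

2019/10/24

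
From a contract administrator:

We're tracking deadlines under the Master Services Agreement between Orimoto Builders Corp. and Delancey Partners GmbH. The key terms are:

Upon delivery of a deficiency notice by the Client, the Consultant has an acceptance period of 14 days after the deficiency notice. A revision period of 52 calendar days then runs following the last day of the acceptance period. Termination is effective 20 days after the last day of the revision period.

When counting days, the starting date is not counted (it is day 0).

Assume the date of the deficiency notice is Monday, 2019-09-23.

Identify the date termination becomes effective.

The last day of the acceptance period: 14 calendar days after 2019-09-23 is 2019-10-07.
The last day of the revision period: 52 calendar days after 2019-10-07 is 2019-11-28.
Adding 20 calendar days to 2019-11-28 gives 2019-12-18, which is the date termination becomes effective.

2019-12-18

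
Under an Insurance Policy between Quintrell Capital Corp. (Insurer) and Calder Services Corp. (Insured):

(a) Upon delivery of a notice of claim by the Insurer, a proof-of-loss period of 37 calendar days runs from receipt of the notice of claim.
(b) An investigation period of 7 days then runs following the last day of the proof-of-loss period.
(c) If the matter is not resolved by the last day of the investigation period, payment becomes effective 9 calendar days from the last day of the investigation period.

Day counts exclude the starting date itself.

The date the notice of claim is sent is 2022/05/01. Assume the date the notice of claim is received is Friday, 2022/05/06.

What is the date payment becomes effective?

2022/06/28

The last day of the proof-of-loss period: 37 calendar days after 2022/05/06 is 2022/06/12.
Adding 7 calendar days to 2022/06/12 gives 2022/06/19, which is the last day of the investigation period.
Adding 9 calendar days to 2022/06/19 gives 2022/06/28, which is the date payment becomes effective.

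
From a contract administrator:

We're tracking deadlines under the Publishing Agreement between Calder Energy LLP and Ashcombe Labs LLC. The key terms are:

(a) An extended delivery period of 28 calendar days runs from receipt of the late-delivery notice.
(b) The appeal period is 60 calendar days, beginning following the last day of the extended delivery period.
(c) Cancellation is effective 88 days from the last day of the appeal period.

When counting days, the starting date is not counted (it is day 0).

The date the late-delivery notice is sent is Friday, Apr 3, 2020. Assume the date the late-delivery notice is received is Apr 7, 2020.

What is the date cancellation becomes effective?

Sep 30, 2020

Adding 28 calendar days to Apr 7, 2020 gives May 5, 2020, which is the last day of the extended delivery period.
Adding 60 calendar days to May 5, 2020 gives Jul 4, 2020, which is the last day of the appeal period.
Adding 88 calendar days to Jul 4, 2020 gives Sep 30, 2020, which is the date cancellation becomes effective.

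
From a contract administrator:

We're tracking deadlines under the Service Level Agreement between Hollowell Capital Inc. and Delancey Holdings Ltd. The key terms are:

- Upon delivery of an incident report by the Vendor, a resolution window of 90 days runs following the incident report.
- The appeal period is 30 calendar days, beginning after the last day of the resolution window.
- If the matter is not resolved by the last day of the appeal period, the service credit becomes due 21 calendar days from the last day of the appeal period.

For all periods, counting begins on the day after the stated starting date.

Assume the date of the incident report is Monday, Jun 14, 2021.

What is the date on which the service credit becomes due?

Nov 2, 2021

The last day of the resolution window: 90 calendar days after Jun 14, 2021 is Sep 12, 2021.
Adding 30 calendar days to Sep 12, 2021 gives Oct 12, 2021, which is the last day of the appeal period.
The date on which the service credit becomes due: Oct 12, 2021 + 21 days = Nov 2, 2021.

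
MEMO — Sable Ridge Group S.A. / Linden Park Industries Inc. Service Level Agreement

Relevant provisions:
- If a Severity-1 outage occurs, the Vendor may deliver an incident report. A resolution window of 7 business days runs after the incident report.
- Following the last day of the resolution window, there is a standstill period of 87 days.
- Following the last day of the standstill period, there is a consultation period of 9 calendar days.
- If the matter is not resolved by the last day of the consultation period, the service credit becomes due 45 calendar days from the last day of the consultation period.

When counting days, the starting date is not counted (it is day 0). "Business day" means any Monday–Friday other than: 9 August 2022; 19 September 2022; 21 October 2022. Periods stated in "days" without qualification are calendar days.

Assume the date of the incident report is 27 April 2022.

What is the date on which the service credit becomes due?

24 September 2022

The last day of the resolution window: 7 business days after Wednesday, 27 April 2022, skipping weekends — Apr 28, Apr 29, May 2, May 3, May 4, May 5, May 6 — lands on Friday, 6 May 2022.
Adding 87 calendar days to 6 May 2022 gives 1 August 2022, which is the last day of the standstill period.
The last day of the consultation period: 9 calendar days after 1 August 2022 is 10 August 2022.
The date on which the service credit becomes due: 45 calendar days after 10 August 2022 is 24 September 2022.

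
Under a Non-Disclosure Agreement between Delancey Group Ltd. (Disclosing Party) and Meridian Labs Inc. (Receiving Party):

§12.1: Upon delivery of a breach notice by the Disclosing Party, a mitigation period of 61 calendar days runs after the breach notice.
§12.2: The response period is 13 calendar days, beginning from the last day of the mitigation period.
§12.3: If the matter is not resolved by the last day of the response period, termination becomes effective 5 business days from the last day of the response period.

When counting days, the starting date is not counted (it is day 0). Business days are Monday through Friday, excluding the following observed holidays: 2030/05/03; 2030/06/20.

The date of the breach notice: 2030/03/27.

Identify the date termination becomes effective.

2030/06/14

The last day of the mitigation period: 61 calendar days after 2030/03/27 is 2030/05/27.
The last day of the response period: 13 calendar days after 2030/05/27 is 2030/06/09.
From Sunday, 2030/06/09, 5 business days (Jun 10, Jun 11, Jun 12, Jun 13, Jun 14, skipping weekends) brings us to Friday, 2030/06/14, which is the date termination becomes effective.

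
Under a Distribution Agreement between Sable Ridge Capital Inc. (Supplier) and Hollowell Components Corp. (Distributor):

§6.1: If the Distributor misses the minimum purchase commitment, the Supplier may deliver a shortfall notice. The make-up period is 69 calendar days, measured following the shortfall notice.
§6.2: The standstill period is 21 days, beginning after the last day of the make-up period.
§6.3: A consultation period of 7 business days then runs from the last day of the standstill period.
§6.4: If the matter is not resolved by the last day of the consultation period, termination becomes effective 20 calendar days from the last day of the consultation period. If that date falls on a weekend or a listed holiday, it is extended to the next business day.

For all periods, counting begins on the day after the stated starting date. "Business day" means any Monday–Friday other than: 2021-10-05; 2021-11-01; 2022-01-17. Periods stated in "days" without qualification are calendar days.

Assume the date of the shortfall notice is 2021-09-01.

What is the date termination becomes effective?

2021-12-29

The last day of the make-up period: 2021-09-01 + 69 days = 2021-11-09.
The last day of the standstill period: 2021-11-09 + 21 days = 2021-11-30.
From Tuesday, 2021-11-30, 7 business days (Dec 1, Dec 2, Dec 3, Dec 6, Dec 7, Dec 8, Dec 9, skipping weekends) brings us to Thursday, 2021-12-09, which is the last day of the consultation period.
The date termination becomes effective: 2021-12-09 + 20 days = 2021-12-29. 2021-12-29 is a Wednesday and is not a listed holiday, so no roll-forward applies.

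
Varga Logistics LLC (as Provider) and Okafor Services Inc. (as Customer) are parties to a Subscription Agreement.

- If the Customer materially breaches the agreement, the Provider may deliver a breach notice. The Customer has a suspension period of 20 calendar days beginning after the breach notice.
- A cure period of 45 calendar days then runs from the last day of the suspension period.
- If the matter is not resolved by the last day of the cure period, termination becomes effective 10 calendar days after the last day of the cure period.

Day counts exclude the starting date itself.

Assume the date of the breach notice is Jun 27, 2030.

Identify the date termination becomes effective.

Sep 10, 2030

The last day of the suspension period: Jun 27, 2030 + 20 days = Jul 17, 2030.
Adding 45 calendar days to Jul 17, 2030 gives Aug 31, 2030, which is the last day of the cure period.
The date termination becomes effective: 10 calendar days after Aug 31, 2030 is Sep 10, 2030.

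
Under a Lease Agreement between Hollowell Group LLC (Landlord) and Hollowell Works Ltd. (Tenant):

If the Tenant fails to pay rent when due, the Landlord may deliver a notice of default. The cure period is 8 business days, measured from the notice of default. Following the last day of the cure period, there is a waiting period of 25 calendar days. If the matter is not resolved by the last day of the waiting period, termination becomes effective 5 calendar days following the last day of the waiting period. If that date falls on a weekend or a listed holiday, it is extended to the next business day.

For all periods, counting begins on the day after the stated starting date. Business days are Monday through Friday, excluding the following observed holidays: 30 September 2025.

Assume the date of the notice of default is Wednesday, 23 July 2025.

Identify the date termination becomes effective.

3 September 2025

The last day of the cure period: 8 business days after Wednesday, 23 July 2025, skipping weekends — Jul 24, Jul 25, Jul 28, Jul 29, Jul 30, Jul 31, Aug 1, Aug 4 — lands on Monday, 4 August 2025.
Adding 25 calendar days to 4 August 2025 gives 29 August 2025, which is the last day of the waiting period.
Adding 5 calendar days to 29 August 2025 gives 3 September 2025, which is the date termination becomes effective. 3 September 2025 is a Wednesday and is not a listed holiday, so no roll-forward applies.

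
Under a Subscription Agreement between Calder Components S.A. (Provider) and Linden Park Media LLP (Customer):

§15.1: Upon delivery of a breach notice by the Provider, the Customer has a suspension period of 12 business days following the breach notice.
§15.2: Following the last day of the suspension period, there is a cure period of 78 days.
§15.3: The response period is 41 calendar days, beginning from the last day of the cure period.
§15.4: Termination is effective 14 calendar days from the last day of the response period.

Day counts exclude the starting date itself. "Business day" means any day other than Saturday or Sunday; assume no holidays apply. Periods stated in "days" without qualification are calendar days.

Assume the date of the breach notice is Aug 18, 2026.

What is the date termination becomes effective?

From Tuesday, Aug 18, 2026, 12 business days (Aug 19, Aug 20, Aug 21, Aug 24, …, Sep 1, Sep 2, Sep 3, skipping weekends) brings us to Thursday, Sep 3, 2026, which is the last day of the suspension period.
Adding 78 calendar days to Sep 3, 2026 gives Nov 20, 2026, which is the last day of the cure period.
The last day of the response period: Nov 20, 2026 + 41 days = Dec 31, 2026.
The date termination becomes effective: 14 calendar days after Dec 31, 2026 is Jan 14, 2027.

Jan 14, 2027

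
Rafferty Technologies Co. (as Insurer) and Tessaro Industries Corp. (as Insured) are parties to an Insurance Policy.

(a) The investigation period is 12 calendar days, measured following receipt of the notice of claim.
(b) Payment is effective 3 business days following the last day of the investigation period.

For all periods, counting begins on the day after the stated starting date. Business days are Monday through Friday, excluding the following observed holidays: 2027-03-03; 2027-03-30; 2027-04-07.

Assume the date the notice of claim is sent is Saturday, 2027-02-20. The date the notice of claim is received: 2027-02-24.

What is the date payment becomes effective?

Adding 12 calendar days to 2027-02-24 gives 2027-03-08, which is the last day of the investigation period.
From Monday, 2027-03-08, 3 business days (Mar 9, Mar 10, Mar 11, skipping weekends) brings us to Thursday, 2027-03-11, which is the date payment becomes effective.

2027-03-11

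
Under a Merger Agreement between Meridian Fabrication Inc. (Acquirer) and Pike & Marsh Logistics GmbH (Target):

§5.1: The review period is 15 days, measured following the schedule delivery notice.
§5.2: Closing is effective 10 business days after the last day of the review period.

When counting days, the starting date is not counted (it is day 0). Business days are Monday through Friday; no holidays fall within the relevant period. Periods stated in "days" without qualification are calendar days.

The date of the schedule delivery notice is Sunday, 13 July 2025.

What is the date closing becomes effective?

11 August 2025

The last day of the review period: 15 calendar days after 13 July 2025 is 28 July 2025.
The date closing becomes effective: counting 10 business days from Monday, 28 July 2025 (Jul 29, Jul 30, Jul 31, Aug 1, Aug 4, Aug 5, Aug 6, Aug 7, Aug 8, Aug 11, skipping weekends) reaches Monday, 11 August 2025.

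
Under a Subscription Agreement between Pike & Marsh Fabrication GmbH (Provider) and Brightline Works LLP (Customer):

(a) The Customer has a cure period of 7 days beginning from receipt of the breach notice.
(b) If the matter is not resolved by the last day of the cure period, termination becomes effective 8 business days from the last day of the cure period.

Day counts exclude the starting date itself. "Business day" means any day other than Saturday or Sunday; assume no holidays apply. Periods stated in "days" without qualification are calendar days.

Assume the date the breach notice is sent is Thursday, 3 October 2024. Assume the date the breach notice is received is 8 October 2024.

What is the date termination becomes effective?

The last day of the cure period: 8 October 2024 + 7 days = 15 October 2024.
The date termination becomes effective: 8 business days after Tuesday, 15 October 2024, skipping weekends — Oct 16, Oct 17, Oct 18, Oct 21, Oct 22, Oct 23, Oct 24, Oct 25 — lands on Friday, 25 October 2024.

25 October 2024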